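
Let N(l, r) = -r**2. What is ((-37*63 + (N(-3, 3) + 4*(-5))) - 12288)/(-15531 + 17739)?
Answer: -1831/276 ≈ -6.6341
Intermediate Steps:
((-37*63 + (N(-3, 3) + 4*(-5))) - 12288)/(-15531 + 17739) = ((-37*63 + (-1*3**2 + 4*(-5))) - 12288)/(-15531 + 17739) = ((-2331 + (-1*9 - 20)) - 12288)/2208 = ((-2331 + (-9 - 20)) - 12288)*(1/2208) = ((-2331 - 29) - 12288)*(1/2208) = (-2360 - 12288)*(1/2208) = -14648*1/2208 = -1831/276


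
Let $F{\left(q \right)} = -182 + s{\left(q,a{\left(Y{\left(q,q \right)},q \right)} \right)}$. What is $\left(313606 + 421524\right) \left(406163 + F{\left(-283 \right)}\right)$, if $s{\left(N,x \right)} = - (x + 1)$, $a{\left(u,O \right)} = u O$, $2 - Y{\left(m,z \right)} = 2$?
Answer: $298448077400$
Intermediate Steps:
$Y{\left(m,z \right)} = 0$ ($Y{\left(m,z \right)} = 2 - 2 = 0$)
$a{\left(u,O \right)} = O u$
$s{\left(N,x \right)} = -1 - x$ ($s{\left(N,x \right)} = - (1 + x) = -1 - x$)
$F{\left(q \right)} = -183$ ($F{\left(q \right)} = -182 - \left(1 + q 0\right) = -182 - 1 = -183$)
$\left(313606 + 421524\right) \left(406163 + F{\left(-283 \right)}\right) = \left(313606 + 421524\right) \left(406163 - 183\right) = 735130 \cdot 405980 = 298448077400$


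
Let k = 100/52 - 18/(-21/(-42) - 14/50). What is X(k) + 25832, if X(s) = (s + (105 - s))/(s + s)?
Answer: 118049237/4570 ≈ 25831.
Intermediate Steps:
k = -11425/143 (k = 100*(1/52) - 18/(-21*(-1/42) - 14*1/50) = 25/13 - 18/(½ - 7/25) = 25/13 - 18/11/50 = 25/13 - 18*50/11 = 25/13 - 900/11 = -11425/143 ≈ -79.895)
X(s) = 105/(2*s) (X(s) = 105/((2*s)) = 105*(1/(2*s)) = 105/(2*s))
X(k) + 25832 = 105/(2*(-11425/143)) + 25832 = (105/2)*(-143/11425) + 25832 = -3003/4570 + 25832 = 118049237/4570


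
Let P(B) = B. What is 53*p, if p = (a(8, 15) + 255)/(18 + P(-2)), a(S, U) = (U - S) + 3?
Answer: 14045/16 ≈ 877.81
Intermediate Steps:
a(S, U) = 3 + U - S
p = 265/16 (p = ((3 + 15 - 1*8) + 255)/(18 - 2) = ((3 + 15 - 8) + 255)/16 = (10 + 255)*(1/16) = 265*(1/16) = 265/16 ≈ 16.563)
53*p = 53*(265/16) = 14045/16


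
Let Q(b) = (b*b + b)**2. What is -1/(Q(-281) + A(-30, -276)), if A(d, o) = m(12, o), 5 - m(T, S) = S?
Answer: -1/6190542681 ≈ -1.6154e-10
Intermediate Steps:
m(T, S) = 5 - S
A(d, o) = 5 - o
Q(b) = (b + b**2)**2 (Q(b) = (b**2 + b)**2 = (b + b**2)**2)
-1/(Q(-281) + A(-30, -276)) = -1/((-281)**2*(1 - 281)**2 + (5 - 1*(-276))) = -1/(78961*(-280)**2 + (5 + 276)) = -1/(78961*78400 + 281) = -1/(6190542400 + 281) = -1/6190542681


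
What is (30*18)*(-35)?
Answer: -18900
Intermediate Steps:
(30*18)*(-35) = 540*(-35) = -18900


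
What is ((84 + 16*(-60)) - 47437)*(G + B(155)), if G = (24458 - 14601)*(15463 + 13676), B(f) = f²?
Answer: -13877771461324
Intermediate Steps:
G = 287223123 (G = 9857*29139 = 287223123)
((84 + 16*(-60)) - 47437)*(G + B(155)) = ((84 + 16*(-60)) - 47437)*(287223123 + 155²) = ((84 - 960) - 47437)*(287223123 + 24025) = (-876 - 47437)*287247148 = -48313*287247148 = -13877771461324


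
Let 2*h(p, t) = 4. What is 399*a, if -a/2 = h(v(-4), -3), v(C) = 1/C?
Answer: -1596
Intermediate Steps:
h(p, t) = 2 (h(p, t) = (½)*4 = 2)
a = -4 (a = -2*2 = -4)
399*a = 399*(-4) = -1596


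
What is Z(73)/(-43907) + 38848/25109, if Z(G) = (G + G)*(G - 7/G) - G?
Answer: 1440271897/1102460863 ≈ 1.3064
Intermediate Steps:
Z(G) = -G + 2*G*(G - 7/G) (Z(G) = (2*G)*(G - 7/G) - G = 2*G*(G - 7/G) - G = -G + 2*G*(G - 7/G))
Z(73)/(-43907) + 38848/25109 = (-14 - 1*73 + 2*73²)/(-43907) + 38848/25109 = (-14 - 73 + 2*5329)*(-1/43907) + 38848*(1/25109) = (-14 - 73 + 10658)*(-1/43907) + 38848/25109 = 10571*(-1/43907) + 38848/25109 = -10571/43907 + 38848/25109 = 1440271897/1102460863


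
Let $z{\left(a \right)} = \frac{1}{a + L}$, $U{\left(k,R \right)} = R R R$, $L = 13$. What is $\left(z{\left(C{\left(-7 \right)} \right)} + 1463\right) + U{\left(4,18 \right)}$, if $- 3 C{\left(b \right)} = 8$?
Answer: $\frac{226148}{31} \approx 7295.1$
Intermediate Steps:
$C{\left(b \right)} = - \frac{8}{3}$ ($C{\left(b \right)} = \left(- \frac{1}{3}\right) 8 = - \frac{8}{3}$)
$U{\left(k,R \right)} = R^{3}$ ($U{\left(k,R \right)} = R^{2} R = R^{3}$)
$z{\left(a \right)} = \frac{1}{13 + a}$ ($z{\left(a \right)} = \frac{1}{a + 13} = \frac{1}{13 + a}$)
$\left(z{\left(C{\left(-7 \right)} \right)} + 1463\right) + U{\left(4,18 \right)} = \left(\frac{1}{13 - \frac{8}{3}} + 1463\right) + 18^{3} = \left(\frac{1}{\frac{31}{3}} + 1463\right) + 5832 = \left(\frac{3}{31} + 1463\right) + 5832 = \frac{45356}{31} + 5832 = \frac{226148}{31}$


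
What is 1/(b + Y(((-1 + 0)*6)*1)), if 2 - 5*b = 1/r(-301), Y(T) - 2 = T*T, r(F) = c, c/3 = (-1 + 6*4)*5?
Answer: 1725/66239 ≈ 0.026042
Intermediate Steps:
c = 345 (c = 3*((-1 + 6*4)*5) = 3*((-1 + 24)*5) = 3*(23*5) = 3*115 = 345)
r(F) = 345
Y(T) = 2 + T² (Y(T) = 2 + T*T = 2 + T²)
b = 689/1725 (b = ⅖ - ⅕/345 = ⅖ - ⅕*1/345 = ⅖ - 1/1725 = 689/1725 ≈ 0.39942)
1/(b + Y(((-1 + 0)*6)*1)) = 1/(689/1725 + (2 + (((-1 + 0)*6)*1)²)) = 1/(689/1725 + (2 + (-1*6*1)²)) = 1/(689/1725 + (2 + (-6*1)²)) = 1/(689/1725 + (2 + (-6)²)) = 1/(689/1725 + (2 + 36)) = 1/(689/1725 + 38) = 1/(66239/1725) = 1725/66239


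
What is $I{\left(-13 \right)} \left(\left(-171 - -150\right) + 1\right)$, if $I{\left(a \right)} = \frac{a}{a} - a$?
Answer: $-280$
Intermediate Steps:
$I{\left(a \right)} = 1 - a$
$I{\left(-13 \right)} \left(\left(-171 - -150\right) + 1\right) = \left(1 - -13\right) \left(\left(-171 - -150\right) + 1\right) = \left(1 + 13\right) \left(\left(-171 + 150\right) + 1\right) = 14 \left(-21 + 1\right) = 14 \left(-20\right) = -280$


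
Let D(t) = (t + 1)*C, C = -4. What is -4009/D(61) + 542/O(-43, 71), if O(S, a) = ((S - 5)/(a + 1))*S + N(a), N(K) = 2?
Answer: 193019/5704 ≈ 33.839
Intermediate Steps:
D(t) = -4 - 4*t (D(t) = (t + 1)*(-4) = (1 + t)*(-4) = -4 - 4*t)
O(S, a) = 2 + S*(-5 + S)/(1 + a) (O(S, a) = ((S - 5)/(a + 1))*S + 2 = ((-5 + S)/(1 + a))*S + 2 = S*(-5 + S)/(1 + a) + 2 = 2 + S*(-5 + S)/(1 + a))
-4009/D(61) + 542/O(-43, 71) = -4009/(-4 - 4*61) + 542/(((2 + (-43)**2 - 5*(-43) + 2*71)/(1 + 71))) = -4009/(-4 - 244) + 542/(((2 + 1849 + 215 + 142)/72)) = -4009/(-248) + 542/(((1/72)*2208)) = -4009*(-1/248) + 542/(92/3) = 4009/248 + 542*(3/92) = 4009/248 + 813/46 = 193019/5704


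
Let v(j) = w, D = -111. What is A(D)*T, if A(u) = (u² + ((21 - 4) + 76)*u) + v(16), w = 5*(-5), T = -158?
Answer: -311734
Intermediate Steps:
w = -25
v(j) = -25
A(u) = -25 + u² + 93*u (A(u) = (u² + ((21 - 4) + 76)*u) - 25 = (u² + (17 + 76)*u) - 25 = (u² + 93*u) - 25 = -25 + u² + 93*u)
A(D)*T = (-25 + (-111)² + 93*(-111))*(-158) = (-25 + 12321 - 10323)*(-158) = 1973*(-158) = -311734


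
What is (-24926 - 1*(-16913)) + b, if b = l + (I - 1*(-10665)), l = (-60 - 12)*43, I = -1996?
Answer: -2440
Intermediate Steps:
l = -3096 (l = -72*43 = -3096)
b = 5573 (b = -3096 + (-1996 - 1*(-10665)) = -3096 + (-1996 + 10665) = -3096 + 8669 = 5573)
(-24926 - 1*(-16913)) + b = (-24926 - 1*(-16913)) + 5573 = (-24926 + 16913) + 5573 = -8013 + 5573 = -2440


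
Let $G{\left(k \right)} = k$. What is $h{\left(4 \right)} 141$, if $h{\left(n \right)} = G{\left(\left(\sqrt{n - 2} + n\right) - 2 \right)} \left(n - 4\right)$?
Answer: $0$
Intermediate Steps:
$h{\left(n \right)} = \left(-4 + n\right) \left(-2 + n + \sqrt{-2 + n}\right)$ ($h{\left(n \right)} = \left(\left(\sqrt{n - 2} + n\right) - 2\right) \left(n - 4\right) = \left(\left(\sqrt{-2 + n} + n\right) - 2\right) \left(-4 + n\right) = \left(\left(n + \sqrt{-2 + n}\right) - 2\right) \left(-4 + n\right) = \left(-2 + n + \sqrt{-2 + n}\right) \left(-4 + n\right) = \left(-4 + n\right) \left(-2 + n + \sqrt{-2 + n}\right)$)
$h{\left(4 \right)} 141 = \left(-4 + 4\right) \left(-2 + 4 + \sqrt{-2 + 4}\right) 141 = 0 \left(-2 + 4 + \sqrt{2}\right) 141 = 0 \left(2 + \sqrt{2}\right) 141 = 0 \cdot 141 = 0$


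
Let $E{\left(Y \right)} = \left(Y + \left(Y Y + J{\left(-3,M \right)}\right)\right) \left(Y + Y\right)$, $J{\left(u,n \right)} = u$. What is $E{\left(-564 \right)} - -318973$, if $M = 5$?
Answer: $-357853739$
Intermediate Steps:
$E{\left(Y \right)} = 2 Y \left(-3 + Y + Y^{2}\right)$ ($E{\left(Y \right)} = \left(Y + \left(Y Y - 3\right)\right) \left(Y + Y\right) = \left(Y + \left(Y^{2} - 3\right)\right) 2 Y = \left(Y + \left(-3 + Y^{2}\right)\right) 2 Y = \left(-3 + Y + Y^{2}\right) 2 Y = 2 Y \left(-3 + Y + Y^{2}\right)$)
$E{\left(-564 \right)} - -318973 = 2 \left(-564\right) \left(-3 - 564 + \left(-564\right)^{2}\right) - -318973 = 2 \left(-564\right) \left(-3 - 564 + 318096\right) + 318973 = 2 \left(-564\right) 317529 + 318973 = -358172712 + 318973 = -357853739$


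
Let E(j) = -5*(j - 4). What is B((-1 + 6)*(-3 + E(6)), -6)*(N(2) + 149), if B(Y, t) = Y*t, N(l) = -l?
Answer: 57330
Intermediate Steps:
E(j) = 20 - 5*j (E(j) = -5*(-4 + j) = 20 - 5*j)
B((-1 + 6)*(-3 + E(6)), -6)*(N(2) + 149) = (((-1 + 6)*(-3 + (20 - 5*6)))*(-6))*(-1*2 + 149) = ((5*(-3 + (20 - 30)))*(-6))*(-2 + 149) = ((5*(-3 - 10))*(-6))*147 = ((5*(-13))*(-6))*147 = -65*(-6)*147 = 390*147 = 57330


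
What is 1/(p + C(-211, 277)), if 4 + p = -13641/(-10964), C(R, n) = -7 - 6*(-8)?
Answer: 10964/419309 ≈ 0.026148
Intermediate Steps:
C(R, n) = 41 (C(R, n) = -7 + 48 = 41)
p = -30215/10964 (p = -4 - 13641/(-10964) = -4 - 13641*(-1/10964) = -4 + 13641/10964 = -30215/10964 ≈ -2.7558)
1/(p + C(-211, 277)) = 1/(-30215/10964 + 41) = 1/(419309/10964) = 10964/419309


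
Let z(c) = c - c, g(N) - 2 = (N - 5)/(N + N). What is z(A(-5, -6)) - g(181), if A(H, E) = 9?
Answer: -450/181 ≈ -2.4862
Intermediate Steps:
g(N) = 2 + (-5 + N)/(2*N) (g(N) = 2 + (N - 5)/(N + N) = 2 + (-5 + N)/((2*N)) = 2 + (-5 + N)*(1/(2*N)) = 2 + (-5 + N)/(2*N))
z(c) = 0
z(A(-5, -6)) - g(181) = 0 - 5*(-1 + 181)/(2*181) = 0 - 5*180/(2*181) = 0 - 1*450/181 = 0 - 450/181 = -450/181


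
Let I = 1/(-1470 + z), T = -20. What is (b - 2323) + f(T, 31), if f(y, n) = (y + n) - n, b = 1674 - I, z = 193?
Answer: -854312/1277 ≈ -669.00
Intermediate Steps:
I = -1/1277 (I = 1/(-1470 + 193) = 1/(-1277) = -1/1277 ≈ -0.00078308)
b = 2137699/1277 (b = 1674 - 1*(-1/1277) = 1674 + 1/1277 = 2137699/1277 ≈ 1674.0)
f(y, n) = y (f(y, n) = (n + y) - n = y)
(b - 2323) + f(T, 31) = (2137699/1277 - 2323) - 20 = -828772/1277 - 20 = -854312/1277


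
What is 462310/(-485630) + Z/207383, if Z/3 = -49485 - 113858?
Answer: -33384801800/10071140629 ≈ -3.3149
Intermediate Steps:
Z = -490029 (Z = 3*(-49485 - 113858) = 3*(-163343) = -490029)
462310/(-485630) + Z/207383 = 462310/(-485630) - 490029/207383 = 462310*(-1/485630) - 490029*1/207383 = -46231/48563 - 490029/207383 = -33384801800/10071140629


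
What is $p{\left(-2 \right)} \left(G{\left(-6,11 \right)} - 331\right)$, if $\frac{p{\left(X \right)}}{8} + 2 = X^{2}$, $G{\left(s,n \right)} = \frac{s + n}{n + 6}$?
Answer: $- \frac{89952}{17} \approx -5291.3$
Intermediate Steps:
$G{\left(s,n \right)} = \frac{n + s}{6 + n}$
$p{\left(X \right)} = -16 + 8 X^{2}$
$p{\left(-2 \right)} \left(G{\left(-6,11 \right)} - 331\right) = \left(-16 + 8 \left(-2\right)^{2}\right) \left(\frac{11 - 6}{6 + 11} - 331\right) = \left(-16 + 8 \cdot 4\right) \left(\frac{1}{17} \cdot 5 - 331\right) = \left(-16 + 32\right) \left(\frac{1}{17} \cdot 5 - 331\right) = 16 \left(\frac{5}{17} - 331\right) = 16 \left(- \frac{5622}{17}\right) = - \frac{89952}{17}$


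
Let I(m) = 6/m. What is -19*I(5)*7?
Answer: -798/5 ≈ -159.60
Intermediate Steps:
-19*I(5)*7 = -114/5*7 = -798/5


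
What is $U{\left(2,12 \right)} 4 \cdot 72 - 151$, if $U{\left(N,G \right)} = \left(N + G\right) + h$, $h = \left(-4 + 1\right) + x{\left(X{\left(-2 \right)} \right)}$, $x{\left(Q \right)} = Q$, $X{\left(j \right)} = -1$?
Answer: $2729$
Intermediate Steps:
$h = -4$ ($h = \left(-4 + 1\right) - 1 = -3 - 1 = -4$)
$U{\left(N,G \right)} = -4 + G + N$ ($U{\left(N,G \right)} = \left(N + G\right) - 4 = \left(G + N\right) - 4 = -4 + G + N$)
$U{\left(2,12 \right)} 4 \cdot 72 - 151 = \left(-4 + 12 + 2\right) 4 \cdot 72 - 151 = 10 \cdot 288 - 151 = 2880 - 151 = 2729$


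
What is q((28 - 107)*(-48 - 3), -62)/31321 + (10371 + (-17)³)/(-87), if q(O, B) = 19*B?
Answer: -171052504/2724927 ≈ -62.773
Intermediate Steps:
q((28 - 107)*(-48 - 3), -62)/31321 + (10371 + (-17)³)/(-87) = (19*(-62))/31321 + (10371 + (-17)³)/(-87) = -1178*1/31321 + (10371 - 4913)*(-1/87) = -1178/31321 + 5458*(-1/87) = -1178/31321 - 5458/87 = -171052504/2724927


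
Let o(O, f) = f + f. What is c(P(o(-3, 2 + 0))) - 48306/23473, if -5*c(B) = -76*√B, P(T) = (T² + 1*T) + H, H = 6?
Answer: -48306/23473 + 76*√26/5 ≈ 75.447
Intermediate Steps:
o(O, f) = 2*f
P(T) = 6 + T + T² (P(T) = (T² + 1*T) + 6 = (T² + T) + 6 = (T + T²) + 6 = 6 + T + T²)
c(B) = 76*√B/5 (c(B) = -(-76)*√B/5 = 76*√B/5)
c(P(o(-3, 2 + 0))) - 48306/23473 = 76*√(6 + 2*(2 + 0) + (2*(2 + 0))²)/5 - 48306/23473 = 76*√(6 + 2*2 + (2*2)²)/5 - 48306/23473 = 76*√(6 + 4 + 4²)/5 - 1*48306/23473 = 76*√(6 + 4 + 16)/5 - 48306/23473 = 76*√26/5 - 48306/23473 = -48306/23473 + 76*√26/5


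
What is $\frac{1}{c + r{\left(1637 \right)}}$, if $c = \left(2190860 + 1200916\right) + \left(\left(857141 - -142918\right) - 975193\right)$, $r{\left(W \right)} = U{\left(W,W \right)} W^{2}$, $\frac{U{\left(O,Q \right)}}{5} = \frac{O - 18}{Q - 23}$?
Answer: $\frac{1614}{27207190243} \approx 5.9323 \cdot 10^{-8}$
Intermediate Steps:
$U{\left(O,Q \right)} = \frac{5 \left(-18 + O\right)}{-23 + Q}$ ($U{\left(O,Q \right)} = 5 \frac{O - 18}{Q - 23} = 5 \frac{-18 + O}{-23 + Q} = \frac{5 \left(-18 + O\right)}{-23 + Q}$)
$r{\left(W \right)} = \frac{5 W^{2} \left(-18 + W\right)}{-23 + W}$ ($r{\left(W \right)} = \frac{5 \left(-18 + W\right)}{-23 + W} W^{2} = \frac{5 W^{2} \left(-18 + W\right)}{-23 + W}$)
$c = 3416642$ ($c = 3391776 + \left(\left(857141 + 142918\right) - 975193\right) = 3391776 + \left(1000059 - 975193\right) = 3391776 + 24866 = 3416642$)
$\frac{1}{c + r{\left(1637 \right)}} = \frac{1}{3416642 + \frac{5 \cdot 1637^{2} \left(-18 + 1637\right)}{-23 + 1637}} = \frac{1}{3416642 + 5 \cdot 2679769 \cdot \frac{1}{1614} \cdot 1619} = \frac{1}{3416642 + \frac{21692730055}{1614}} = \frac{1}{\frac{27207190243}{1614}} = \frac{1614}{27207190243}$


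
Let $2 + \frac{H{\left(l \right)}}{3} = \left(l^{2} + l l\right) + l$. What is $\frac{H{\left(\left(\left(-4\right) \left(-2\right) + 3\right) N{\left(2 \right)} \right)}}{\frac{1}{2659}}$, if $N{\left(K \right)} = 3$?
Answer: $17621193$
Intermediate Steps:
$H{\left(l \right)} = -6 + 3 l + 6 l^{2}$ ($H{\left(l \right)} = -6 + 3 \left(\left(l^{2} + l l\right) + l\right) = -6 + 3 \left(\left(l^{2} + l^{2}\right) + l\right) = -6 + 3 \left(2 l^{2} + l\right) = -6 + 3 \left(l + 2 l^{2}\right) = -6 + \left(3 l + 6 l^{2}\right) = -6 + 3 l + 6 l^{2}$)
$\frac{H{\left(\left(\left(-4\right) \left(-2\right) + 3\right) N{\left(2 \right)} \right)}}{\frac{1}{2659}} = \frac{-6 + 3 \left(\left(-4\right) \left(-2\right) + 3\right) 3 + 6 \left(\left(\left(-4\right) \left(-2\right) + 3\right) 3\right)^{2}}{\frac{1}{2659}} = \left(-6 + 3 \left(8 + 3\right) 3 + 6 \left(\left(8 + 3\right) 3\right)^{2}\right) \frac{1}{\frac{1}{2659}} = \left(-6 + 3 \cdot 11 \cdot 3 + 6 \left(11 \cdot 3\right)^{2}\right) 2659 = \left(-6 + 3 \cdot 33 + 6 \cdot 33^{2}\right) 2659 = \left(-6 + 99 + 6 \cdot 1089\right) 2659 = \left(-6 + 99 + 6534\right) 2659 = 6627 \cdot 2659 = 17621193$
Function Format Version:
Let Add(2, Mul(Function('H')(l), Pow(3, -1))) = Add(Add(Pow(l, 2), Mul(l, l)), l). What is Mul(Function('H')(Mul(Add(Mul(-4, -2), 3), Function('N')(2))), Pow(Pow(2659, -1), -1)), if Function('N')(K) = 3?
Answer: 17621193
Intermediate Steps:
Function('H')(l) = Add(-6, Mul(3, l), Mul(6, Pow(l, 2))) (Function('H')(l) = Add(-6, Mul(3, Add(Add(Pow(l, 2), Mul(l, l)), l))) = Add(-6, Mul(3, Add(Add(Pow(l, 2), Pow(l, 2)), l))) = Add(-6, Mul(3, Add(Mul(2, Pow(l, 2)), l))) = Add(-6, Mul(3, Add(l, Mul(2, Pow(l, 2))))) = Add(-6, Add(Mul(3, l), Mul(6, Pow(l, 2)))) = Add(-6, Mul(3, l), Mul(6, Pow(l, 2))))
Mul(Function('H')(Mul(Add(Mul(-4, -2), 3), Function('N')(2))), Pow(Pow(2659, -1), -1)) = Mul(Add(-6, Mul(3, Mul(Add(Mul(-4, -2), 3), 3)), Mul(6, Pow(Mul(Add(Mul(-4, -2), 3), 3), 2))), Pow(Pow(2659, -1), -1)) = Mul(Add(-6, Mul(3, Mul(Add(8, 3), 3)), Mul(6, Pow(Mul(Add(8, 3), 3), 2))), Pow(Rational(1, 2659), -1)) = Mul(Add(-6, Mul(3, Mul(11, 3)), Mul(6, Pow(Mul(11, 3), 2))), 2659) = Mul(Add(-6, Mul(3, 33), Mul(6, Pow(33, 2))), 2659) = Mul(Add(-6, 99, Mul(6, 1089)), 2659) = Mul(Add(-6, 99, 6534), 2659) = Mul(6627, 2659) = 17621193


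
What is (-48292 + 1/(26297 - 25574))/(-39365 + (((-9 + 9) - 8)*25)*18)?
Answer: 6983023/6212739 ≈ 1.1240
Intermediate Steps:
(-48292 + 1/(26297 - 25574))/(-39365 + (((-9 + 9) - 8)*25)*18) = (-48292 + 1/723)/(-39365 + ((0 - 8)*25)*18) = (-48292 + 1/723)/(-39365 - 8*25*18) = -34915115/(723*(-39365 - 200*18)) = -34915115/(723*(-39365 - 3600)) = -34915115/723/(-42965) = -34915115/723*(-1/42965) = 6983023/6212739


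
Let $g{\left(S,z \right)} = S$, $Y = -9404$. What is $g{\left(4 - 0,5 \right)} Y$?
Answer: $-37616$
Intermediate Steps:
$g{\left(4 - 0,5 \right)} Y = \left(4 - 0\right) \left(-9404\right) = \left(4 + 0\right) \left(-9404\right) = 4 \left(-9404\right) = -37616$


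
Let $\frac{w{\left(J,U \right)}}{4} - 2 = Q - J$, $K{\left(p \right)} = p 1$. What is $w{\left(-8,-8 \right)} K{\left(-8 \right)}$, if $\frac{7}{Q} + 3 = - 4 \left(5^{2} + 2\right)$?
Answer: $- \frac{35296}{111} \approx -317.98$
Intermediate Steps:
$K{\left(p \right)} = p$
$Q = - \frac{7}{111}$ ($Q = \frac{7}{-3 - 4 \left(5^{2} + 2\right)} = \frac{7}{-3 - 4 \left(25 + 2\right)} = \frac{7}{-3 - 108} = \frac{7}{-111} = 7 \left(- \frac{1}{111}\right) = - \frac{7}{111} \approx -0.063063$)
$w{\left(J,U \right)} = \frac{860}{111} - 4 J$ ($w{\left(J,U \right)} = 8 + 4 \left(- \frac{7}{111} - J\right) = 8 - \left(\frac{28}{111} + 4 J\right) = \frac{860}{111} - 4 J$)
$w{\left(-8,-8 \right)} K{\left(-8 \right)} = \left(\frac{860}{111} - -32\right) \left(-8\right) = \left(\frac{860}{111} + 32\right) \left(-8\right) = \frac{4412}{111} \left(-8\right) = - \frac{35296}{111}$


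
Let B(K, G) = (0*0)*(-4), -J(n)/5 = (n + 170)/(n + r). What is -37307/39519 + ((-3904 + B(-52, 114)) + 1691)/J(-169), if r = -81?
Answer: -4372814657/39519 ≈ -1.1065e+5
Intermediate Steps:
J(n) = -5*(170 + n)/(-81 + n) (J(n) = -5*(n + 170)/(n - 81) = -5*(170 + n)/(-81 + n))
B(K, G) = 0 (B(K, G) = 0*(-4) = 0)
-37307/39519 + ((-3904 + B(-52, 114)) + 1691)/J(-169) = -37307/39519 + ((-3904 + 0) + 1691)/((5*(-170 - 1*(-169))/(-81 - 169))) = -37307*1/39519 + (-3904 + 1691)/((5*(-170 + 169)/(-250))) = -37307/39519 - 2213/(5*(-1/250)*(-1)) = -37307/39519 - 2213/1/50 = -37307/39519 - 2213*50 = -37307/39519 - 110650 = -4372814657/39519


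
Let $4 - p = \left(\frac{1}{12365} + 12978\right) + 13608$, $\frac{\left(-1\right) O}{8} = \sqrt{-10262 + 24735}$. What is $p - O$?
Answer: $- \frac{328686431}{12365} + 8 \sqrt{14473} \approx -25620.0$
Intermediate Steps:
$O = - 8 \sqrt{14473}$ ($O = - 8 \sqrt{-10262 + 24735} = - 8 \sqrt{14473} \approx -962.43$)
$p = - \frac{328686431}{12365}$ ($p = 4 - \left(\left(\frac{1}{12365} + 12978\right) + 13608\right) = 4 - \left(\frac{160472971}{12365} + 13608\right) = 4 - \frac{328735891}{12365} = - \frac{328686431}{12365} \approx -26582.0$)
$p - O = - \frac{328686431}{12365} - - 8 \sqrt{14473} = - \frac{328686431}{12365} + 8 \sqrt{14473}$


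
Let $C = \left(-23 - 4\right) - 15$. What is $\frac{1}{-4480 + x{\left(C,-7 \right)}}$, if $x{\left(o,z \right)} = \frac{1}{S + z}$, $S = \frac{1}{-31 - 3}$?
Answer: $- \frac{239}{1070754} \approx -0.00022321$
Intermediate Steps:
$S = - \frac{1}{34}$ ($S = \frac{1}{-34} = - \frac{1}{34} \approx -0.029412$)
$C = -42$ ($C = -27 - 15 = -42$)
$x{\left(o,z \right)} = \frac{1}{- \frac{1}{34} + z}$
$\frac{1}{-4480 + x{\left(C,-7 \right)}} = \frac{1}{-4480 + \frac{34}{-1 + 34 \left(-7\right)}} = \frac{1}{-4480 + \frac{34}{-1 - 238}} = \frac{1}{-4480 + \frac{34}{-239}} = \frac{1}{-4480 + 34 \left(- \frac{1}{239}\right)} = \frac{1}{-4480 - \frac{34}{239}} = \frac{1}{- \frac{1070754}{239}} = - \frac{239}{1070754}$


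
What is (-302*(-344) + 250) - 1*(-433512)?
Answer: 537650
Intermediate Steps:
(-302*(-344) + 250) - 1*(-433512) = (103888 + 250) + 433512 = 104138 + 433512 = 537650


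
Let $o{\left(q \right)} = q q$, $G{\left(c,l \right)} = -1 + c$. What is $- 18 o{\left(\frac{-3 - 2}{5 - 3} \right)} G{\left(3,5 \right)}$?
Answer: $-225$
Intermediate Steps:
$o{\left(q \right)} = q^{2}$
$- 18 o{\left(\frac{-3 - 2}{5 - 3} \right)} G{\left(3,5 \right)} = - 18 \left(\frac{-3 - 2}{5 - 3}\right)^{2} \left(-1 + 3\right) = - 18 \left(- \frac{5}{2}\right)^{2} \cdot 2 = \left(-18\right) \frac{25}{4} \cdot 2 = \left(- \frac{225}{2}\right) 2 = -225$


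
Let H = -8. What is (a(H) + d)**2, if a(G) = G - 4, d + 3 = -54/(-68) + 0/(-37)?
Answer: 233289/1156 ≈ 201.81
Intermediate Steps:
d = -75/34 (d = -3 + (-54/(-68) + 0/(-37)) = -3 + (-54*(-1/68) + 0*(-1/37)) = -3 + (27/34 + 0) = -3 + 27/34 = -75/34 ≈ -2.2059)
a(G) = -4 + G
(a(H) + d)**2 = ((-4 - 8) - 75/34)**2 = (-12 - 75/34)**2 = (-483/34)**2 = 233289/1156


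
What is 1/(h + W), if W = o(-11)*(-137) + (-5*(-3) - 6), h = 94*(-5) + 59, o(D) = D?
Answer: 1/1105 ≈ 0.00090498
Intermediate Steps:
h = -411 (h = -470 + 59 = -411)
W = 1516 (W = -11*(-137) + (-5*(-3) - 6) = 1507 + (15 - 6) = 1507 + 9 = 1516)
1/(h + W) = 1/(-411 + 1516) = 1/1105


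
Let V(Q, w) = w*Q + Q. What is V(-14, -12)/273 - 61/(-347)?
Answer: 10013/13533 ≈ 0.73989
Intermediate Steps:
V(Q, w) = Q + Q*w (V(Q, w) = Q*w + Q = Q + Q*w)
V(-14, -12)/273 - 61/(-347) = -14*(1 - 12)/273 - 61/(-347) = -14*(-11)*(1/273) - 61*(-1/347) = 154*(1/273) + 61/347 = 22/39 + 61/347 = 10013/13533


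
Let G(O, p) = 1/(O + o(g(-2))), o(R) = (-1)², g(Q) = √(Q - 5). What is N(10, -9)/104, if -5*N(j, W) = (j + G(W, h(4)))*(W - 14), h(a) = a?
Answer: 1817/4160 ≈ 0.43678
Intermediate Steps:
g(Q) = √(-5 + Q)
o(R) = 1
G(O, p) = 1/(1 + O) (G(O, p) = 1/(O + 1) = 1/(1 + O))
N(j, W) = -(-14 + W)*(j + 1/(1 + W))/5 (N(j, W) = -(j + 1/(1 + W))*(W - 14)/5 = -(j + 1/(1 + W))*(-14 + W)/5 = -(-14 + W)*(j + 1/(1 + W))/5)
N(10, -9)/104 = ((14 - 1*(-9) + 10*(1 - 9)*(14 - 1*(-9)))/(5*(1 - 9)))/104 = ((⅕)*(14 + 9 + 10*(-8)*(14 + 9))/(-8))*(1/104) = ((⅕)*(-⅛)*(14 + 9 + 10*(-8)*23))*(1/104) = ((⅕)*(-⅛)*(14 + 9 - 1840))*(1/104) = ((⅕)*(-⅛)*(-1817))*(1/104) = (1817/40)*(1/104) = 1817/4160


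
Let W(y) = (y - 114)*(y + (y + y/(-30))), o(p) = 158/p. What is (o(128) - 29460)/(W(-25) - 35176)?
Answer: 5656083/5441632 ≈ 1.0394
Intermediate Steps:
W(y) = 59*y*(-114 + y)/30 (W(y) = (-114 + y)*(y + (y + y*(-1/30))) = (-114 + y)*(y + (y - y/30)) = (-114 + y)*(y + 29*y/30) = (-114 + y)*(59*y/30) = 59*y*(-114 + y)/30)
(o(128) - 29460)/(W(-25) - 35176) = (158/128 - 29460)/((59/30)*(-25)*(-114 - 25) - 35176) = (158*(1/128) - 29460)/((59/30)*(-25)*(-139) - 35176) = (79/64 - 29460)/(41005/6 - 35176) = -1885361/(64*(-170051/6)) = -1885361/64*(-6/170051) = 5656083/5441632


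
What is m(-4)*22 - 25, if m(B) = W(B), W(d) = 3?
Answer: 41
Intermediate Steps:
m(B) = 3
m(-4)*22 - 25 = 3*22 - 25 = 66 - 25 = 41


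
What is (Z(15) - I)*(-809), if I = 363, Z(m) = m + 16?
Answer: 268588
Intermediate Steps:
Z(m) = 16 + m
(Z(15) - I)*(-809) = ((16 + 15) - 1*363)*(-809) = (31 - 363)*(-809) = -332*(-809) = 268588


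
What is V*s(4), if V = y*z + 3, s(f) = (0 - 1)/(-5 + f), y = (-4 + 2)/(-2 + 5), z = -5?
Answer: 19/3 ≈ 6.3333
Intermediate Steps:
y = -2/3 ≈ -0.66667
s(f) = -1/(-5 + f)
V = 19/3 (V = -2/3*(-5) + 3 = 10/3 + 3 = 19/3 ≈ 6.3333)
V*s(4) = 19*(-1/(-5 + 4))/3 = 19*(-1/(-1))/3 = 19*(-1*(-1))/3 = (19/3)*1 = 19/3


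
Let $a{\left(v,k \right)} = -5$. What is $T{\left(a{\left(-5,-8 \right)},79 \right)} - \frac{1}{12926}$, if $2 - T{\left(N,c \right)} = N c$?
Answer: $\frac{5131621}{12926} \approx 397.0$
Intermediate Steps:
$T{\left(N,c \right)} = 2 - N c$
$T{\left(a{\left(-5,-8 \right)},79 \right)} - \frac{1}{12926} = \left(2 - \left(-5\right) 79\right) - \frac{1}{12926} = \left(2 + 395\right) - \frac{1}{12926} = 397 - \frac{1}{12926} = \frac{5131621}{12926}$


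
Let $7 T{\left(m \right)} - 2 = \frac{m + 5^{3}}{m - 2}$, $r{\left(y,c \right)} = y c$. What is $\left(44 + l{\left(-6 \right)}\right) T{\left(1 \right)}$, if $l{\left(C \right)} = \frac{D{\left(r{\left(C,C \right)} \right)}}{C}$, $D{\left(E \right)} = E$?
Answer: $- \frac{4712}{7} \approx -673.14$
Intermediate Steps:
$r{\left(y,c \right)} = c y$
$l{\left(C \right)} = C$ ($l{\left(C \right)} = \frac{C C}{C} = \frac{C^{2}}{C} = C$)
$T{\left(m \right)} = \frac{2}{7} + \frac{125 + m}{7 \left(-2 + m\right)}$ ($T{\left(m \right)} = \frac{2}{7} + \frac{\left(m + 5^{3}\right) \frac{1}{m - 2}}{7} = \frac{2}{7} + \frac{\left(m + 125\right) \frac{1}{-2 + m}}{7} = \frac{2}{7} + \frac{\left(125 + m\right) \frac{1}{-2 + m}}{7} = \frac{2}{7} + \frac{\frac{1}{-2 + m} \left(125 + m\right)}{7} = \frac{2}{7} + \frac{125 + m}{7 \left(-2 + m\right)}$)
$\left(44 + l{\left(-6 \right)}\right) T{\left(1 \right)} = \left(44 - 6\right) \frac{121 + 3 \cdot 1}{7 \left(-2 + 1\right)} = 38 \frac{121 + 3}{7 \left(-1\right)} = 38 \cdot \frac{1}{7} \left(-1\right) 124 = 38 \left(- \frac{124}{7}\right) = - \frac{4712}{7}$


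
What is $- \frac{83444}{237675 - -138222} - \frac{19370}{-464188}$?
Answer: $- \frac{15726289291}{87243438318} \approx -0.18026$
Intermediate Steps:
$- \frac{83444}{237675 - -138222} - \frac{19370}{-464188} = - \frac{83444}{237675 + 138222} - - \frac{9685}{232094} = - \frac{83444}{375897} + \frac{9685}{232094} = - \frac{15726289291}{87243438318}$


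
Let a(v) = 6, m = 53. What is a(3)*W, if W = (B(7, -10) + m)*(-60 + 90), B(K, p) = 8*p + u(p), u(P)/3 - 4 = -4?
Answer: -4860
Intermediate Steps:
u(P) = 0 (u(P) = 12 + 3*(-4) = 12 - 12 = 0)
B(K, p) = 8*p (B(K, p) = 8*p + 0 = 8*p)
W = -810 (W = (8*(-10) + 53)*(-60 + 90) = (-80 + 53)*30 = -27*30 = -810)
a(3)*W = 6*(-810) = -4860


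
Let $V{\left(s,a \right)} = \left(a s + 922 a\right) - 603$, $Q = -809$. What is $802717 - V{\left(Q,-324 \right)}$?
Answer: $839932$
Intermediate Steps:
$V{\left(s,a \right)} = -603 + 922 a + a s$ ($V{\left(s,a \right)} = \left(922 a + a s\right) - 603 = -603 + 922 a + a s$)
$802717 - V{\left(Q,-324 \right)} = 802717 - \left(-603 + 922 \left(-324\right) - -262116\right) = 802717 - \left(-603 - 298728 + 262116\right) = 802717 - -37215 = 802717 + 37215 = 839932$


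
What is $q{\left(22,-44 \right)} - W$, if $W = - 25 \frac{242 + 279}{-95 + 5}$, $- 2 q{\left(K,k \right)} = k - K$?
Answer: $- \frac{2011}{18} \approx -111.72$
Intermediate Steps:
$q{\left(K,k \right)} = \frac{K}{2} - \frac{k}{2}$ ($q{\left(K,k \right)} = - \frac{k - K}{2} = \frac{K}{2} - \frac{k}{2}$)
$W = \frac{2605}{18}$ ($W = - 25 \frac{521}{-90} = - 25 \cdot 521 \left(- \frac{1}{90}\right) = \left(-25\right) \left(- \frac{521}{90}\right) = \frac{2605}{18} \approx 144.72$)
$q{\left(22,-44 \right)} - W = \left(\frac{1}{2} \cdot 22 - -22\right) - \frac{2605}{18} = \left(11 + 22\right) - \frac{2605}{18} = 33 - \frac{2605}{18} = - \frac{2011}{18}$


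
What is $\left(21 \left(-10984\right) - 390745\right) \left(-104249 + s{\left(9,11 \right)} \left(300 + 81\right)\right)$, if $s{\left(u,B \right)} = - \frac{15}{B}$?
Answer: $\frac{716145287686}{11} \approx 6.5104 \cdot 10^{10}$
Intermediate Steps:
$\left(21 \left(-10984\right) - 390745\right) \left(-104249 + s{\left(9,11 \right)} \left(300 + 81\right)\right) = \left(21 \left(-10984\right) - 390745\right) \left(-104249 + - \frac{15}{11} \left(300 + 81\right)\right) = \left(-230664 - 390745\right) \left(-104249 + \left(-15\right) \frac{1}{11} \cdot 381\right) = - 621409 \left(-104249 - \frac{5715}{11}\right) = \left(-621409\right) \left(- \frac{1152454}{11}\right) = \frac{716145287686}{11}$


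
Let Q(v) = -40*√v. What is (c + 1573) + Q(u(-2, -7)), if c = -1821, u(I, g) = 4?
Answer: -328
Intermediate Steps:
(c + 1573) + Q(u(-2, -7)) = (-1821 + 1573) - 40*√4 = -248 - 40*2 = -248 - 80 = -328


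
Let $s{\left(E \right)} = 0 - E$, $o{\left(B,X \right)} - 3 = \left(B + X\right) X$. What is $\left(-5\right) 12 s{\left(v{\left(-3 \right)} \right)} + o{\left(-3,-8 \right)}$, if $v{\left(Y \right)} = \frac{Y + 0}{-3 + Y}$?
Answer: $121$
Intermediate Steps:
$o{\left(B,X \right)} = 3 + X \left(B + X\right)$ ($o{\left(B,X \right)} = 3 + \left(B + X\right) X = 3 + X \left(B + X\right)$)
$v{\left(Y \right)} = \frac{Y}{-3 + Y}$
$s{\left(E \right)} = - E$
$\left(-5\right) 12 s{\left(v{\left(-3 \right)} \right)} + o{\left(-3,-8 \right)} = \left(-5\right) 12 \left(- \frac{-3}{-3 - 3}\right) + \left(3 + \left(-8\right)^{2} - -24\right) = - 60 \left(- \frac{-3}{-6}\right) + \left(3 + 64 + 24\right) = - 60 \left(- \frac{\left(-3\right) \left(-1\right)}{6}\right) + 91 = - 60 \left(\left(-1\right) \frac{1}{2}\right) + 91 = \left(-60\right) \left(- \frac{1}{2}\right) + 91 = 30 + 91 = 121$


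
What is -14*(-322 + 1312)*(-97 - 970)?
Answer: 14788620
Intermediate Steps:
-14*(-322 + 1312)*(-97 - 970) = -13860*(-1067) = -14*(-1056330) = 14788620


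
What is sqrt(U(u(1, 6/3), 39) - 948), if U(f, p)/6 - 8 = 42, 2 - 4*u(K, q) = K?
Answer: 18*I*sqrt(2) ≈ 25.456*I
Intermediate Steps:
u(K, q) = 1/2 - K/4
U(f, p) = 300 (U(f, p) = 48 + 6*42 = 48 + 252 = 300)
sqrt(U(u(1, 6/3), 39) - 948) = sqrt(300 - 948) = sqrt(-648) = 18*I*sqrt(2)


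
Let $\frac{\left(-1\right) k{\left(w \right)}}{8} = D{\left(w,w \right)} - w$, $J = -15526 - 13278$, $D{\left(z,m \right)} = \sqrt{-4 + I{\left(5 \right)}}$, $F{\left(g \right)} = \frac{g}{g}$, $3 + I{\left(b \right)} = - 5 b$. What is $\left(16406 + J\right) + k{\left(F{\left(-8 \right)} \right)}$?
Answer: $-12390 - 32 i \sqrt{2} \approx -12390.0 - 45.255 i$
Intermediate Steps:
$I{\left(b \right)} = -3 - 5 b$
$F{\left(g \right)} = 1$
$D{\left(z,m \right)} = 4 i \sqrt{2}$ ($D{\left(z,m \right)} = \sqrt{-4 - 28} = \sqrt{-32} = 4 i \sqrt{2}$)
$J = -28804$ ($J = -15526 - 13278 = -28804$)
$k{\left(w \right)} = 8 w - 32 i \sqrt{2}$ ($k{\left(w \right)} = - 8 \left(4 i \sqrt{2} - w\right) = - 8 \left(- w + 4 i \sqrt{2}\right) = 8 w - 32 i \sqrt{2}$)
$\left(16406 + J\right) + k{\left(F{\left(-8 \right)} \right)} = \left(16406 - 28804\right) + \left(8 \cdot 1 - 32 i \sqrt{2}\right) = -12398 + \left(8 - 32 i \sqrt{2}\right) = -12390 - 32 i \sqrt{2}$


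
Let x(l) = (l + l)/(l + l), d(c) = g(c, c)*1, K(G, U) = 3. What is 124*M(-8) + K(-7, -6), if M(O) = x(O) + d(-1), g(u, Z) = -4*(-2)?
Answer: 1119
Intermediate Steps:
g(u, Z) = 8
d(c) = 8 (d(c) = 8*1 = 8)
x(l) = 1 (x(l) = (2*l)/((2*l)) = (2*l)*(1/(2*l)) = 1)
M(O) = 9 (M(O) = 1 + 8 = 9)
124*M(-8) + K(-7, -6) = 124*9 + 3 = 1116 + 3 = 1119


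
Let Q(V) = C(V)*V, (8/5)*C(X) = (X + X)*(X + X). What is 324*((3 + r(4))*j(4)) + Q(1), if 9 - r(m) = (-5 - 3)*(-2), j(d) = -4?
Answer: 10373/2 ≈ 5186.5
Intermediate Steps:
C(X) = 5*X²/2 (C(X) = 5*((X + X)*(X + X))/8 = 5*((2*X)*(2*X))/8 = 5*(4*X²)/8 = 5*X²/2)
Q(V) = 5*V³/2 (Q(V) = (5*V²/2)*V = 5*V³/2)
r(m) = -7 (r(m) = 9 - (-5 - 3)*(-2) = 9 - (-8)*(-2) = 9 - 1*16 = 9 - 16 = -7)
324*((3 + r(4))*j(4)) + Q(1) = 324*((3 - 7)*(-4)) + (5/2)*1³ = 324*(-4*(-4)) + (5/2)*1 = 324*16 + 5/2 = 5184 + 5/2 = 10373/2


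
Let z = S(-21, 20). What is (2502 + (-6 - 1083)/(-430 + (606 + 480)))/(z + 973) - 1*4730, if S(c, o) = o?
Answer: -1026506539/217136 ≈ -4727.5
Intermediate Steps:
z = 20
(2502 + (-6 - 1083)/(-430 + (606 + 480)))/(z + 973) - 1*4730 = (2502 + (-6 - 1083)/(-430 + (606 + 480)))/(20 + 973) - 1*4730 = (2502 - 1089/(-430 + 1086))/993 - 4730 = (2502 - 1089/656)*(1/993) - 4730 = (1640223/656)*(1/993) - 4730 = 546741/217136 - 4730 = -1026506539/217136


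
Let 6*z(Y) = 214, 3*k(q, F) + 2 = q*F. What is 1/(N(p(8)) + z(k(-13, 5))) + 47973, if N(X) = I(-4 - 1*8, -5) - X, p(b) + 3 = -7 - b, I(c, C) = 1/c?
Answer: 30846651/643 ≈ 47973.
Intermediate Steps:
k(q, F) = -⅔ + F*q/3 (k(q, F) = -⅔ + (q*F)/3 = -⅔ + (F*q)/3 = -⅔ + F*q/3)
p(b) = -10 - b (p(b) = -3 + (-7 - b) = -10 - b)
N(X) = -1/12 - X (N(X) = 1/(-4 - 1*8) - X = 1/(-4 - 8) - X = 1/(-12) - X = -1/12 - X)
z(Y) = 107/3 (z(Y) = (⅙)*214 = 107/3)
1/(N(p(8)) + z(k(-13, 5))) + 47973 = 1/((-1/12 - (-10 - 1*8)) + 107/3) + 47973 = 1/((-1/12 - (-10 - 8)) + 107/3) + 47973 = 1/((-1/12 - 1*(-18)) + 107/3) + 47973 = 1/((-1/12 + 18) + 107/3) + 47973 = 1/(215/12 + 107/3) + 47973 = 1/(643/12) + 47973 = 12/643 + 47973 = 30846651/643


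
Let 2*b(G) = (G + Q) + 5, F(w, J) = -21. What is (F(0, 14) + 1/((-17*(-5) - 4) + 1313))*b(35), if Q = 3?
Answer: -1258739/2788 ≈ -451.48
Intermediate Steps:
b(G) = 4 + G/2 (b(G) = ((G + 3) + 5)/2 = ((3 + G) + 5)/2 = (8 + G)/2 = 4 + G/2)
(F(0, 14) + 1/((-17*(-5) - 4) + 1313))*b(35) = (-21 + 1/((-17*(-5) - 4) + 1313))*(4 + (½)*35) = (-21 + 1/((85 - 4) + 1313))*(4 + 35/2) = (-21 + 1/(81 + 1313))*(43/2) = (-21 + 1/1394)*(43/2) = -29273/1394*43/2 = -1258739/2788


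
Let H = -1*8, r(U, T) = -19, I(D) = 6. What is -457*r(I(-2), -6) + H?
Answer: 8675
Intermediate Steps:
H = -8
-457*r(I(-2), -6) + H = -457*(-19) - 8 = 8683 - 8 = 8675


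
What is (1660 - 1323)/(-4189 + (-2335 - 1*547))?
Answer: -337/7071 ≈ -0.047659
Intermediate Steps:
(1660 - 1323)/(-4189 + (-2335 - 1*547)) = 337/(-4189 + (-2335 - 547)) = 337/(-4189 - 2882) = 337/(-7071) = 337*(-1/7071) = -337/7071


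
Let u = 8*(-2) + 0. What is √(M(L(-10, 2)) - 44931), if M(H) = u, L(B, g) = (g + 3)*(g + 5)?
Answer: I*√44947 ≈ 212.01*I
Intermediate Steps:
u = -16 (u = -16 + 0 = -16)
L(B, g) = (3 + g)*(5 + g)
M(H) = -16
√(M(L(-10, 2)) - 44931) = √(-16 - 44931) = √(-44947) = I*√44947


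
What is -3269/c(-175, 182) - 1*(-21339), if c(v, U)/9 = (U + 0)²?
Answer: 908784865/42588 ≈ 21339.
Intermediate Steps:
c(v, U) = 9*U² (c(v, U) = 9*(U + 0)² = 9*U²)
-3269/c(-175, 182) - 1*(-21339) = -3269/(9*182²) - 1*(-21339) = -3269/(9*33124) + 21339 = -3269/298116 + 21339 = -3269*1/298116 + 21339 = -467/42588 + 21339 = 908784865/42588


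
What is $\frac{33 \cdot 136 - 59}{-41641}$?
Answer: $- \frac{4429}{41641} \approx -0.10636$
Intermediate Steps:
$\frac{33 \cdot 136 - 59}{-41641} = \left(4488 - 59\right) \left(- \frac{1}{41641}\right) = 4429 \left(- \frac{1}{41641}\right) = - \frac{4429}{41641}$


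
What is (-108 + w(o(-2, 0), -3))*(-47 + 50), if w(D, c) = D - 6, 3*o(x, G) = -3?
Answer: -345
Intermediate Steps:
o(x, G) = -1 (o(x, G) = (⅓)*(-3) = -1)
w(D, c) = -6 + D
(-108 + w(o(-2, 0), -3))*(-47 + 50) = (-108 + (-6 - 1))*(-47 + 50) = (-108 - 7)*3 = -115*3 = -345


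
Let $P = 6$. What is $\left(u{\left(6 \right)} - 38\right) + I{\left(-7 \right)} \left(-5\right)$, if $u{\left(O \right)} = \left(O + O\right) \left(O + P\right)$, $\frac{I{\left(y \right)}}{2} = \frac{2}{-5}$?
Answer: $110$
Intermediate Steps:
$I{\left(y \right)} = - \frac{4}{5}$ ($I{\left(y \right)} = 2 \frac{2}{-5} = 2 \cdot 2 \left(- \frac{1}{5}\right) = 2 \left(- \frac{2}{5}\right) = - \frac{4}{5}$)
$u{\left(O \right)} = 2 O \left(6 + O\right)$ ($u{\left(O \right)} = \left(O + O\right) \left(O + 6\right) = 2 O \left(6 + O\right)$)
$\left(u{\left(6 \right)} - 38\right) + I{\left(-7 \right)} \left(-5\right) = \left(2 \cdot 6 \left(6 + 6\right) - 38\right) - -4 = \left(2 \cdot 6 \cdot 12 - 38\right) + 4 = \left(144 - 38\right) + 4 = 106 + 4 = 110$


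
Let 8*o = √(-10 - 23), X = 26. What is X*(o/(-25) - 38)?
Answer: -988 - 13*I*√33/100 ≈ -988.0 - 0.74679*I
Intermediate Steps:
o = I*√33/8 (o = √(-10 - 23)/8 = √(-33)/8 = (I*√33)/8 = I*√33/8 ≈ 0.71807*I)
X*(o/(-25) - 38) = 26*((I*√33/8)/(-25) - 38) = 26*((I*√33/8)*(-1/25) - 38) = 26*(-I*√33/200 - 38) = 26*(-38 - I*√33/200) = -988 - 13*I*√33/100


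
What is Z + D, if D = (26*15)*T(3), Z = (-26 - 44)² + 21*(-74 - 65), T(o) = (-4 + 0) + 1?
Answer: 811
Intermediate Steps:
T(o) = -3 (T(o) = -4 + 1 = -3)
Z = 1981 (Z = (-70)² + 21*(-139) = 4900 - 2919 = 1981)
D = -1170 (D = (26*15)*(-3) = 390*(-3) = -1170)
Z + D = 1981 - 1170 = 811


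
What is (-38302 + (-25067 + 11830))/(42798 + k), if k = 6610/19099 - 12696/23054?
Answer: -11346525922247/9422113249072 ≈ -1.2042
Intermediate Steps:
k = -45046982/220154173 (k = 6610*(1/19099) - 12696*1/23054 = 6610/19099 - 6348/11527 = -45046982/220154173 ≈ -0.20462)
(-38302 + (-25067 + 11830))/(42798 + k) = (-38302 + (-25067 + 11830))/(42798 - 45046982/220154173) = (-38302 - 13237)/(9422113249072/220154173) = -51539*220154173/9422113249072 = -11346525922247/9422113249072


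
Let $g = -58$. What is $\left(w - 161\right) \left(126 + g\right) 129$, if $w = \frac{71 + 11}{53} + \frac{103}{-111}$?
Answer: $- \frac{2758852480}{1961} \approx -1.4069 \cdot 10^{6}$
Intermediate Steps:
$w = \frac{3643}{5883}$ ($w = 82 \cdot \frac{1}{53} + 103 \left(- \frac{1}{111}\right) = \frac{82}{53} - \frac{103}{111} = \frac{3643}{5883} \approx 0.61924$)
$\left(w - 161\right) \left(126 + g\right) 129 = \left(\frac{3643}{5883} - 161\right) \left(126 - 58\right) 129 = \left(- \frac{943520}{5883}\right) 68 \cdot 129 = \left(- \frac{64159360}{5883}\right) 129 = - \frac{2758852480}{1961}$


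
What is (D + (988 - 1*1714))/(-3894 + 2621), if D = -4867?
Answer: 5593/1273 ≈ 4.3936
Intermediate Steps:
(D + (988 - 1*1714))/(-3894 + 2621) = (-4867 + (988 - 1*1714))/(-3894 + 2621) = (-4867 + (988 - 1714))/(-1273) = (-4867 - 726)*(-1/1273) = -5593*(-1/1273) = 5593/1273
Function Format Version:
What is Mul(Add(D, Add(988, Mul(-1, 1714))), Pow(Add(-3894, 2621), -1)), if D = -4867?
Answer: Rational(5593, 1273) ≈ 4.3936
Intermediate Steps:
Mul(Add(D, Add(988, Mul(-1, 1714))), Pow(Add(-3894, 2621), -1)) = Mul(Add(-4867, Add(988, Mul(-1, 1714))), Pow(Add(-3894, 2621), -1)) = Mul(Add(-4867, Add(988, -1714)), Pow(-1273, -1)) = Mul(Add(-4867, -726), Rational(-1, 1273)) = Mul(-5593, Rational(-1, 1273)) = Rational(5593, 1273)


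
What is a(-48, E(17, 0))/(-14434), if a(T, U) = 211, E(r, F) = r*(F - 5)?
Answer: -211/14434 ≈ -0.014618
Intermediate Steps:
E(r, F) = r*(-5 + F)
a(-48, E(17, 0))/(-14434) = 211/(-14434) = 211*(-1/14434) = -211/14434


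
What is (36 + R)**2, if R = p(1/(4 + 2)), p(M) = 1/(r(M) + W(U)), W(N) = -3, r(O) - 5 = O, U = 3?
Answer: 224676/169 ≈ 1329.4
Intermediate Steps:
r(O) = 5 + O
p(M) = 1/(2 + M) (p(M) = 1/((5 + M) - 3) = 1/(2 + M))
R = 6/13 (R = 1/(2 + 1/(4 + 2)) = 1/(2 + 1/6) = 1/(13/6) = 6/13 ≈ 0.46154)
(36 + R)**2 = (36 + 6/13)**2 = (474/13)**2 = 224676/169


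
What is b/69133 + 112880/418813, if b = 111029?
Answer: 54304121617/28953799129 ≈ 1.8755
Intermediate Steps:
b/69133 + 112880/418813 = 111029/69133 + 112880/418813 = 54304121617/28953799129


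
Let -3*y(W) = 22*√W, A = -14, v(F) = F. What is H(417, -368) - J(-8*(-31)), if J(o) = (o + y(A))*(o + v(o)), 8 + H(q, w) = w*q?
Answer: -276472 + 10912*I*√14/3 ≈ -2.7647e+5 + 13610.0*I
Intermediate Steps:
H(q, w) = -8 + q*w (H(q, w) = -8 + w*q = -8 + q*w)
y(W) = -22*√W/3
J(o) = 2*o*(o - 22*I*√14/3) (J(o) = (o - 22*I*√14/3)*(o + o) = (o - 22*I*√14/3)*(2*o) = 2*o*(o - 22*I*√14/3))
H(417, -368) - J(-8*(-31)) = (-8 + 417*(-368)) - 2*(-8*(-31))*(3*(-8*(-31)) - 22*I*√14)/3 = (-8 - 153456) - 2*248*(3*248 - 22*I*√14)/3 = -153464 - 2*248*(744 - 22*I*√14)/3 = -153464 - (123008 - 10912*I*√14/3) = -153464 + (-123008 + 10912*I*√14/3) = -276472 + 10912*I*√14/3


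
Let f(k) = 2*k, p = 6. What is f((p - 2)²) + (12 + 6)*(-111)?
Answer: -1966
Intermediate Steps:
f((p - 2)²) + (12 + 6)*(-111) = 2*(6 - 2)² + (12 + 6)*(-111) = 2*4² + 18*(-111) = 2*16 - 1998 = 32 - 1998 = -1966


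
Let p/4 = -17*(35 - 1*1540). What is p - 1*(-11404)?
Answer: 113744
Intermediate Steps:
p = 102340 (p = 4*(-17*(35 - 1*1540)) = 4*(-17*(35 - 1540)) = 4*(-17*(-1505)) = 4*25585 = 102340)
p - 1*(-11404) = 102340 - 1*(-11404) = 102340 + 11404 = 113744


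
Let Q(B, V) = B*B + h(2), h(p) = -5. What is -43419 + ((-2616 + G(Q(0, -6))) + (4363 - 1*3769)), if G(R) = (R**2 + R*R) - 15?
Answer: -45406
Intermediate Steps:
Q(B, V) = -5 + B**2 (Q(B, V) = B*B - 5 = B**2 - 5 = -5 + B**2)
G(R) = -15 + 2*R**2 (G(R) = (R**2 + R**2) - 15 = 2*R**2 - 15 = -15 + 2*R**2)
-43419 + ((-2616 + G(Q(0, -6))) + (4363 - 1*3769)) = -43419 + ((-2616 + (-15 + 2*(-5 + 0**2)**2)) + (4363 - 1*3769)) = -43419 + ((-2616 + (-15 + 2*(-5 + 0)**2)) + (4363 - 3769)) = -43419 + ((-2616 + (-15 + 2*(-5)**2)) + 594) = -43419 + ((-2616 + (-15 + 2*25)) + 594) = -43419 + ((-2616 + (-15 + 50)) + 594) = -43419 + ((-2616 + 35) + 594) = -43419 + (-2581 + 594) = -43419 - 1987 = -45406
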